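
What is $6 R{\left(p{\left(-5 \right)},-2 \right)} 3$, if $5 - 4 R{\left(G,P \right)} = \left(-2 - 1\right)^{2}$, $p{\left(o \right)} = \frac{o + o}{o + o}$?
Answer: $-18$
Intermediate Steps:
$p{\left(o \right)} = 1$ ($p{\left(o \right)} = \frac{2 o}{2 o} = 2 o \frac{1}{2 o} = 1$)
$R{\left(G,P \right)} = -1$ ($R{\left(G,P \right)} = \frac{5}{4} - \frac{\left(-2 - 1\right)^{2}}{4} = \frac{5}{4} - \frac{\left(-3\right)^{2}}{4} = \frac{5}{4} - \frac{9}{4} = -1$)
$6 R{\left(p{\left(-5 \right)},-2 \right)} 3 = 6 \left(-1\right) 3 = \left(-6\right) 3 = -18$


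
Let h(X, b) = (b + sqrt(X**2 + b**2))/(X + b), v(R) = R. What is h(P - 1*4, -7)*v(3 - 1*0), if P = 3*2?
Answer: 21/5 - 3*sqrt(53)/5 ≈ -0.16807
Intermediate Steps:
P = 6
h(X, b) = (b + sqrt(X**2 + b**2))/(X + b)
h(P - 1*4, -7)*v(3 - 1*0) = ((-7 + sqrt((6 - 1*4)**2 + (-7)**2))/((6 - 1*4) - 7))*(3 - 1*0) = ((-7 + sqrt((6 - 4)**2 + 49))/((6 - 4) - 7))*(3 + 0) = ((-7 + sqrt(2**2 + 49))/(2 - 7))*3 = ((-7 + sqrt(4 + 49))/(-5))*3 = -(-7 + sqrt(53))/5*3 = (7/5 - sqrt(53)/5)*3 = 21/5 - 3*sqrt(53)/5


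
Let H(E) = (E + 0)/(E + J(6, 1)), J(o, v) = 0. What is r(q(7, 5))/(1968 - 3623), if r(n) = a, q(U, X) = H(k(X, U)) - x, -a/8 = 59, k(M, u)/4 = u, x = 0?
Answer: 472/1655 ≈ 0.28520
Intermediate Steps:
k(M, u) = 4*u
a = -472 (a = -8*59 = -472)
H(E) = 1 (H(E) = (E + 0)/(E + 0) = E/E = 1)
q(U, X) = 1 (q(U, X) = 1 - 1*0 = 1 + 0 = 1)
r(n) = -472
r(q(7, 5))/(1968 - 3623) = -472/(1968 - 3623) = -472/(-1655) = -472*(-1/1655) = 472/1655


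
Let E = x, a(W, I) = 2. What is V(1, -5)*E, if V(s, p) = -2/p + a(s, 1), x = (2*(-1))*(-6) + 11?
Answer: 276/5 ≈ 55.200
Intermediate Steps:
x = 23 (x = -2*(-6) + 11 = 12 + 11 = 23)
V(s, p) = 2 - 2/p (V(s, p) = -2/p + 2 = 2 - 2/p)
E = 23
V(1, -5)*E = (2 - 2/(-5))*23 = (2 - 2*(-⅕))*23 = (2 + ⅖)*23 = (12/5)*23 = 276/5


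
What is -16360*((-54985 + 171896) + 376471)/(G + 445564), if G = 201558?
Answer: -4035864760/323561 ≈ -12473.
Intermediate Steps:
-16360*((-54985 + 171896) + 376471)/(G + 445564) = -16360*((-54985 + 171896) + 376471)/(201558 + 445564) = -16360/(647122/(116911 + 376471)) = -16360/(647122/493382) = -16360/(647122*(1/493382)) = -16360/323561/246691 = -16360*246691/323561 = -4035864760/323561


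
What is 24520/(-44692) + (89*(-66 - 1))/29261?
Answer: -245994529/326933153 ≈ -0.75243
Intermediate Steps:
24520/(-44692) + (89*(-66 - 1))/29261 = 24520*(-1/44692) + (89*(-67))*(1/29261) = -6130/11173 - 5963*1/29261 = -6130/11173 - 5963/29261 = -245994529/326933153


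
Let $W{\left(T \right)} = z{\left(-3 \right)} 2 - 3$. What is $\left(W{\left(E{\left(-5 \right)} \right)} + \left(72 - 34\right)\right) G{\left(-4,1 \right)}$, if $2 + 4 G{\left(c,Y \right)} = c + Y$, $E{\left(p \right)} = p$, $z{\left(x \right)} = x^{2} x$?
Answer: $\frac{95}{4} \approx 23.75$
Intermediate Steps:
$z{\left(x \right)} = x^{3}$
$W{\left(T \right)} = -57$ ($W{\left(T \right)} = \left(-3\right)^{3} \cdot 2 - 3 = \left(-27\right) 2 - 3 = -54 - 3 = -57$)
$G{\left(c,Y \right)} = - \frac{1}{2} + \frac{Y}{4} + \frac{c}{4}$ ($G{\left(c,Y \right)} = - \frac{1}{2} + \frac{c + Y}{4} = - \frac{1}{2} + \frac{Y + c}{4} = - \frac{1}{2} + \left(\frac{Y}{4} + \frac{c}{4}\right) = - \frac{1}{2} + \frac{Y}{4} + \frac{c}{4}$)
$\left(W{\left(E{\left(-5 \right)} \right)} + \left(72 - 34\right)\right) G{\left(-4,1 \right)} = \left(-57 + \left(72 - 34\right)\right) \left(- \frac{1}{2} + \frac{1}{4} \cdot 1 + \frac{1}{4} \left(-4\right)\right) = \left(-57 + \left(72 - 34\right)\right) \left(- \frac{1}{2} + \frac{1}{4} - 1\right) = \left(-57 + 38\right) \left(- \frac{5}{4}\right) = \left(-19\right) \left(- \frac{5}{4}\right) = \frac{95}{4}$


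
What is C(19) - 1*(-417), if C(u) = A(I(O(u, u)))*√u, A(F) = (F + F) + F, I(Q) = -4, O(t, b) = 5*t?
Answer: 417 - 12*√19 ≈ 364.69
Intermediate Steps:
A(F) = 3*F (A(F) = 2*F + F = 3*F)
C(u) = -12*√u (C(u) = (3*(-4))*√u = -12*√u)
C(19) - 1*(-417) = -12*√19 - 1*(-417) = -12*√19 + 417 = 417 - 12*√19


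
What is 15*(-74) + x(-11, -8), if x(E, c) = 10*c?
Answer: -1190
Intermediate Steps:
15*(-74) + x(-11, -8) = 15*(-74) + 10*(-8) = -1110 - 80 = -1190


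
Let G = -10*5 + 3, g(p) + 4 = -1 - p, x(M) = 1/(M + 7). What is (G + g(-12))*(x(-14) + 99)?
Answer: -27680/7 ≈ -3954.3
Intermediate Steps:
x(M) = 1/(7 + M)
g(p) = -5 - p (g(p) = -4 + (-1 - p) = -5 - p)
G = -47 (G = -50 + 3 = -47)
(G + g(-12))*(x(-14) + 99) = (-47 + (-5 - 1*(-12)))*(1/(7 - 14) + 99) = (-47 + (-5 + 12))*(1/(-7) + 99) = (-47 + 7)*(-1/7 + 99) = -40*692/7 = -27680/7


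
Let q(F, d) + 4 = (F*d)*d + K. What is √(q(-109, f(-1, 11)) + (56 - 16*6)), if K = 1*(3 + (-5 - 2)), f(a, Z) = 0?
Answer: 4*I*√3 ≈ 6.9282*I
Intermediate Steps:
K = -4 (K = 1*(3 - 7) = 1*(-4) = -4)
q(F, d) = -8 + F*d² (q(F, d) = -4 + ((F*d)*d - 4) = -4 + (F*d² - 4) = -4 + (-4 + F*d²) = -8 + F*d²)
√(q(-109, f(-1, 11)) + (56 - 16*6)) = √((-8 - 109*0²) + (56 - 16*6)) = √((-8 - 109*0) + (56 - 96)) = √((-8 + 0) - 40) = √(-8 - 40) = √(-48) = 4*I*√3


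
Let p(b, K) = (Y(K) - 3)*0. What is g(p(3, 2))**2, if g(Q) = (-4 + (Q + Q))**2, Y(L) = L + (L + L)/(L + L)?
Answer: 256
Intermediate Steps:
Y(L) = 1 + L (Y(L) = L + (2*L)/((2*L)) = L + (2*L)*(1/(2*L)) = L + 1 = 1 + L)
p(b, K) = 0 (p(b, K) = ((1 + K) - 3)*0 = (-2 + K)*0 = 0)
g(Q) = (-4 + 2*Q)**2
g(p(3, 2))**2 = (4*(-2 + 0)**2)**2 = (4*(-2)**2)**2 = (4*4)**2 = 16**2 = 256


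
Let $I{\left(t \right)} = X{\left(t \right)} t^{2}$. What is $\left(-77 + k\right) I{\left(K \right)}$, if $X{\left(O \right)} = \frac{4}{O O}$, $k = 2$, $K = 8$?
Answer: $-300$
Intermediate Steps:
$X{\left(O \right)} = \frac{4}{O^{2}}$
$I{\left(t \right)} = 4$ ($I{\left(t \right)} = \frac{4}{t^{2}} t^{2} = 4$)
$\left(-77 + k\right) I{\left(K \right)} = \left(-77 + 2\right) 4 = \left(-75\right) 4 = -300$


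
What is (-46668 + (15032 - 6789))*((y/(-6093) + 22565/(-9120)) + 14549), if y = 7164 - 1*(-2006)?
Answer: -2070441571426025/3704544 ≈ -5.5889e+8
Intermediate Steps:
y = 9170 (y = 7164 + 2006 = 9170)
(-46668 + (15032 - 6789))*((y/(-6093) + 22565/(-9120)) + 14549) = (-46668 + (15032 - 6789))*((9170/(-6093) + 22565/(-9120)) + 14549) = (-46668 + 8243)*((9170*(-1/6093) + 22565*(-1/9120)) + 14549) = -38425*((-9170/6093 - 4513/1824) + 14549) = -38425*(-14741263/3704544 + 14549) = -38425*53882669393/3704544 = -2070441571426025/3704544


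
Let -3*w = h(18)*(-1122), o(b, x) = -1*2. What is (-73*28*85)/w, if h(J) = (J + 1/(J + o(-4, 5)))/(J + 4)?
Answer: -163520/289 ≈ -565.81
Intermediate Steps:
o(b, x) = -2
h(J) = (J + 1/(-2 + J))/(4 + J) (h(J) = (J + 1/(J - 2))/(J + 4) = (J + 1/(-2 + J))/(4 + J))
w = 4913/16 (w = -(1 + 18² - 2*18)/(-8 + 18² + 2*18)*(-1122)/3 = -(1 + 324 - 36)/(-8 + 324 + 36)*(-1122)/3 = -289/352*(-1122)/3 = -(1/352)*289*(-1122)/3 = -289*(-1122)/1056 = -⅓*(-14739/16) = 4913/16 ≈ 307.06)
(-73*28*85)/w = (-73*28*85)/(4913/16) = -2044*85*(16/4913) = -173740*16/4913 = -163520/289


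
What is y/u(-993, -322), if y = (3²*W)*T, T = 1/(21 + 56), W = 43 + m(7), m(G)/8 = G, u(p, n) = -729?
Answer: -1/63 ≈ -0.015873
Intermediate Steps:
m(G) = 8*G
W = 99 (W = 43 + 8*7 = 43 + 56 = 99)
T = 1/77 ≈ 0.012987
y = 81/7 (y = (3²*99)*(1/77) = (9*99)*(1/77) = 891*(1/77) = 81/7 ≈ 11.571)
y/u(-993, -322) = (81/7)/(-729) = (81/7)*(-1/729) = -1/63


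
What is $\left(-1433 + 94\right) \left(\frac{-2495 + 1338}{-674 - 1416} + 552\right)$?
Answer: $- \frac{1546326743}{2090} \approx -7.3987 \cdot 10^{5}$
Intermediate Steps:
$\left(-1433 + 94\right) \left(\frac{-2495 + 1338}{-674 - 1416} + 552\right) = - 1339 \left(- \frac{1157}{-674 - 1416} + 552\right) = - 1339 \left(- \frac{1157}{-2090} + 552\right) = - 1339 \left(\left(-1157\right) \left(- \frac{1}{2090}\right) + 552\right) = - 1339 \left(\frac{1157}{2090} + 552\right) = \left(-1339\right) \frac{1154837}{2090} = - \frac{1546326743}{2090}$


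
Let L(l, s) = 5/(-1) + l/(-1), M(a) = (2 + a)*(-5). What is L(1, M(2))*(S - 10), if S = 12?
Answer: -12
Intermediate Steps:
M(a) = -10 - 5*a
L(l, s) = -5 - l (L(l, s) = 5*(-1) + l*(-1) = -5 - l)
L(1, M(2))*(S - 10) = (-5 - 1*1)*(12 - 10) = (-5 - 1)*2 = -6*2 = -12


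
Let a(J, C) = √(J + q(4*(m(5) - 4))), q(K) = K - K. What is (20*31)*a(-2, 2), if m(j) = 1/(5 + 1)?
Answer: 620*I*√2 ≈ 876.81*I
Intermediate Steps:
m(j) = ⅙ (m(j) = 1/6 = ⅙)
q(K) = 0
a(J, C) = √J (a(J, C) = √(J + 0) = √J)
(20*31)*a(-2, 2) = (20*31)*√(-2) = 620*(I*√2) = 620*I*√2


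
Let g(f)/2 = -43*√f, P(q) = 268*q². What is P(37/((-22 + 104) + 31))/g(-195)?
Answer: 183446*I*√195/107068065 ≈ 0.023926*I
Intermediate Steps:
g(f) = -86*√f (g(f) = 2*(-43*√f) = -86*√f)
P(37/((-22 + 104) + 31))/g(-195) = (268*(37/((-22 + 104) + 31))²)/((-86*I*√195)) = (268*(37/(82 + 31))²)/((-86*I*√195)) = (268*(37/113)²)/((-86*I*√195)) = (268*(37*(1/113))²)*(I*√195/16770) = (268*(37/113)²)*(I*√195/16770) = (268*(1369/12769))*(I*√195/16770) = 366892*(I*√195/16770)/12769 = 183446*I*√195/107068065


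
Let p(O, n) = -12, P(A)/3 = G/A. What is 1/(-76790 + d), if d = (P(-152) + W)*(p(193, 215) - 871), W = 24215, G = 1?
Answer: -152/3261709871 ≈ -4.6601e-8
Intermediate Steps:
P(A) = 3/A (P(A) = 3*(1/A) = 3/A)
d = -3250037791/152 (d = (3/(-152) + 24215)*(-12 - 871) = (3*(-1/152) + 24215)*(-883) = (-3/152 + 24215)*(-883) = (3680677/152)*(-883) = -3250037791/152 ≈ -2.1382e+7)
1/(-76790 + d) = 1/(-76790 - 3250037791/152) = 1/(-3261709871/152) = -152/3261709871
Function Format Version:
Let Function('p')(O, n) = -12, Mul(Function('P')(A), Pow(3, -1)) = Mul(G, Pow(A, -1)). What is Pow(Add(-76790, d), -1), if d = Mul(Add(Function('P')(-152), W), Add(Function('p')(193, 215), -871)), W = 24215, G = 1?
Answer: Rational(-152, 3261709871) ≈ -4.6601e-8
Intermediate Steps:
Function('P')(A) = Mul(3, Pow(A, -1)) (Function('P')(A) = Mul(3, Mul(1, Pow(A, -1))) = Mul(3, Pow(A, -1)))
d = Rational(-3250037791, 152) (d = Mul(Add(Mul(3, Pow(-152, -1)), 24215), Add(-12, -871)) = Mul(Add(Mul(3, Rational(-1, 152)), 24215), -883) = Mul(Add(Rational(-3, 152), 24215), -883) = Mul(Rational(3680677, 152), -883) = Rational(-3250037791, 152) ≈ -2.1382e+7)
Pow(Add(-76790, d), -1) = Pow(Add(-76790, Rational(-3250037791, 152)), -1) = Pow(Rational(-3261709871, 152), -1) = Rational(-152, 3261709871)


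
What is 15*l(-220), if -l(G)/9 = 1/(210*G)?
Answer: 9/3080 ≈ 0.0029221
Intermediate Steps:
l(G) = -3/(70*G) (l(G) = -9/(210*G) = -3/(70*G))
15*l(-220) = 15*(-3/70/(-220)) = 15*(-3/70*(-1/220)) = 15*(3/15400) = 9/3080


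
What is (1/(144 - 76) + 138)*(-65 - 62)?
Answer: -1191895/68 ≈ -17528.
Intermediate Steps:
(1/(144 - 76) + 138)*(-65 - 62) = (1/68 + 138)*(-127) = (9385/68)*(-127) = -1191895/68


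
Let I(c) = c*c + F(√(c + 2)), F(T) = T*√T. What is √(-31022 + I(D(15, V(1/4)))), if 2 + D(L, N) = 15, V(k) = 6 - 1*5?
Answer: √(-30853 + 15^(¾)) ≈ 175.63*I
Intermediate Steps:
V(k) = 1 (V(k) = 6 - 5 = 1)
F(T) = T^(3/2)
D(L, N) = 13 (D(L, N) = -2 + 15 = 13)
I(c) = c² + (2 + c)^(¾) (I(c) = c*c + (√(c + 2))^(3/2) = c² + (√(2 + c))^(3/2) = c² + (2 + c)^(¾))
√(-31022 + I(D(15, V(1/4)))) = √(-31022 + (13² + (2 + 13)^(¾))) = √(-31022 + (169 + 15^(¾))) = √(-30853 + 15^(¾))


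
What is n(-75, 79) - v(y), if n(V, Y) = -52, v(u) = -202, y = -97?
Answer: 150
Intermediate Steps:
n(-75, 79) - v(y) = -52 - 1*(-202) = -52 + 202 = 150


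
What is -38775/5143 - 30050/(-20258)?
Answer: -315478400/52093447 ≈ -6.0560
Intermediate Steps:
-38775/5143 - 30050/(-20258) = -38775*1/5143 - 30050*(-1/20258) = -38775/5143 + 15025/10129 = -315478400/52093447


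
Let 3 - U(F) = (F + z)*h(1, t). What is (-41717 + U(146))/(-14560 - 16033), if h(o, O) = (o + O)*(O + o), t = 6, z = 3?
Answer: 49015/30593 ≈ 1.6022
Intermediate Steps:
h(o, O) = (O + o)² (h(o, O) = (O + o)*(O + o) = (O + o)²)
U(F) = -144 - 49*F (U(F) = 3 - (F + 3)*(6 + 1)² = 3 - (3 + F)*7² = 3 - (3 + F)*49 = 3 - (147 + 49*F) = 3 + (-147 - 49*F) = -144 - 49*F)
(-41717 + U(146))/(-14560 - 16033) = (-41717 + (-144 - 49*146))/(-14560 - 16033) = (-41717 + (-144 - 7154))/(-30593) = (-41717 - 7298)*(-1/30593) = -49015*(-1/30593) = 49015/30593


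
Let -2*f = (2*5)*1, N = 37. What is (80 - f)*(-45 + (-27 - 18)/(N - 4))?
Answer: -43350/11 ≈ -3940.9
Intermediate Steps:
f = -5 (f = -2*5/2 = -5 ≈ -5.0000)
(80 - f)*(-45 + (-27 - 18)/(N - 4)) = (80 - 1*(-5))*(-45 + (-27 - 18)/(37 - 4)) = (80 + 5)*(-45 - 45/33) = 85*(-45 - 45*1/33) = 85*(-45 - 15/11) = 85*(-510/11) = -43350/11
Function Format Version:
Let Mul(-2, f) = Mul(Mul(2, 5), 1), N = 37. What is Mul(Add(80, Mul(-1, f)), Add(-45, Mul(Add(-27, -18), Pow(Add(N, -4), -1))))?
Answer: Rational(-43350, 11) ≈ -3940.9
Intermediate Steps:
f = -5 (f = Mul(Rational(-1, 2), Mul(Mul(2, 5), 1)) = Mul(Rational(-1, 2), Mul(10, 1)) = Mul(Rational(-1, 2), 10) = -5)
Mul(Add(80, Mul(-1, f)), Add(-45, Mul(Add(-27, -18), Pow(Add(N, -4), -1)))) = Mul(Add(80, Mul(-1, -5)), Add(-45, Mul(Add(-27, -18), Pow(Add(37, -4), -1)))) = Mul(Add(80, 5), Add(-45, Mul(-45, Pow(33, -1)))) = Mul(85, Add(-45, Mul(-45, Rational(1, 33)))) = Mul(85, Add(-45, Rational(-15, 11))) = Mul(85, Rational(-510, 11)) = Rational(-43350, 11)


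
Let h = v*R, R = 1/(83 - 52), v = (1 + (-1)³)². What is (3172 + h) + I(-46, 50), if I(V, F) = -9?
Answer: 3163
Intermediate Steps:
v = 0 (v = (1 - 1)² = 0² = 0)
R = 1/31 ≈ 0.032258
h = 0 (h = 0*(1/31) = 0)
(3172 + h) + I(-46, 50) = (3172 + 0) - 9 = 3172 - 9 = 3163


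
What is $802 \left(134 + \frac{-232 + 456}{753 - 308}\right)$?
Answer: $\frac{48002908}{445} \approx 1.0787 \cdot 10^{5}$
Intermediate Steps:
$802 \left(134 + \frac{-232 + 456}{753 - 308}\right) = 802 \left(134 + \frac{224}{445}\right) = 802 \cdot \frac{59854}{445} = \frac{48002908}{445}$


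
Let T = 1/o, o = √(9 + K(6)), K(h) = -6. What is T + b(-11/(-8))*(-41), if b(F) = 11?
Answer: -451 + √3/3 ≈ -450.42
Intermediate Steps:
o = √3 (o = √(9 - 6) = √3 ≈ 1.7320)
T = √3/3 (T = 1/(√3) = √3/3 ≈ 0.57735)
T + b(-11/(-8))*(-41) = √3/3 + 11*(-41) = √3/3 - 451 = -451 + √3/3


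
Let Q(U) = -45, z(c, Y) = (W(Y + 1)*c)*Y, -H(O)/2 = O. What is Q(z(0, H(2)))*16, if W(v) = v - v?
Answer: -720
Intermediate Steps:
H(O) = -2*O
W(v) = 0
z(c, Y) = 0 (z(c, Y) = (0*c)*Y = 0*Y = 0)
Q(z(0, H(2)))*16 = -45*16 = -720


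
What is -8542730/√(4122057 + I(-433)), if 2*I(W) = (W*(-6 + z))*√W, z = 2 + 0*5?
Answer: -8542730/√(4122057 + 866*I*√433) ≈ -4207.6 + 9.1971*I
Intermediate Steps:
z = 2 (z = 2 + 0 = 2)
I(W) = -2*W^(3/2) (I(W) = ((W*(-6 + 2))*√W)/2 = ((W*(-4))*√W)/2 = ((-4*W)*√W)/2 = (-4*W^(3/2))/2 = -2*W^(3/2))
-8542730/√(4122057 + I(-433)) = -8542730/√(4122057 - (-866)*I*√433) = -8542730/√(4122057 + 866*I*√433)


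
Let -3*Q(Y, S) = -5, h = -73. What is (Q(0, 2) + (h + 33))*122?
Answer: -14030/3 ≈ -4676.7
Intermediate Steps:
Q(Y, S) = 5/3 (Q(Y, S) = -⅓*(-5) = 5/3)
(Q(0, 2) + (h + 33))*122 = (5/3 + (-73 + 33))*122 = (5/3 - 40)*122 = -115/3*122 = -14030/3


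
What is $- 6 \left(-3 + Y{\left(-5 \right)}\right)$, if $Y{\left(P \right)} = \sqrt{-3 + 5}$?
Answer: $18 - 6 \sqrt{2} \approx 9.5147$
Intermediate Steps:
$Y{\left(P \right)} = \sqrt{2}$
$- 6 \left(-3 + Y{\left(-5 \right)}\right) = - 6 \left(-3 + \sqrt{2}\right) = 18 - 6 \sqrt{2}$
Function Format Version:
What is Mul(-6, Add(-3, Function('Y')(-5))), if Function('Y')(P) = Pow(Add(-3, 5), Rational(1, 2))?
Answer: Add(18, Mul(-6, Pow(2, Rational(1, 2)))) ≈ 9.5147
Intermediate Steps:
Function('Y')(P) = Pow(2, Rational(1, 2))
Mul(-6, Add(-3, Function('Y')(-5))) = Mul(-6, Add(-3, Pow(2, Rational(1, 2)))) = Add(18, Mul(-6, Pow(2, Rational(1, 2))))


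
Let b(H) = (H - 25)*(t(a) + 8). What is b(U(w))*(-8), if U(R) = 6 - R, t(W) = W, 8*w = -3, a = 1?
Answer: 1341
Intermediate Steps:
w = -3/8 (w = (⅛)*(-3) = -3/8 ≈ -0.37500)
b(H) = -225 + 9*H (b(H) = (H - 25)*(1 + 8) = (-25 + H)*9 = -225 + 9*H)
b(U(w))*(-8) = (-225 + 9*(6 - 1*(-3/8)))*(-8) = (-225 + 9*(6 + 3/8))*(-8) = (-225 + 9*(51/8))*(-8) = (-225 + 459/8)*(-8) = -1341/8*(-8) = 1341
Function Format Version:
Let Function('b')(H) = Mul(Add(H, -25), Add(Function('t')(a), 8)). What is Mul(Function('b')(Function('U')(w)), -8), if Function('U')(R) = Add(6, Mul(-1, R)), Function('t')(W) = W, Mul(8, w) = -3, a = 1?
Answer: 1341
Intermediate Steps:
w = Rational(-3, 8) (w = Mul(Rational(1, 8), -3) = Rational(-3, 8) ≈ -0.37500)
Function('b')(H) = Add(-225, Mul(9, H)) (Function('b')(H) = Mul(Add(H, -25), Add(1, 8)) = Mul(Add(-25, H), 9) = Add(-225, Mul(9, H)))
Mul(Function('b')(Function('U')(w)), -8) = Mul(Add(-225, Mul(9, Add(6, Mul(-1, Rational(-3, 8))))), -8) = Mul(Add(-225, Mul(9, Add(6, Rational(3, 8)))), -8) = Mul(Add(-225, Mul(9, Rational(51, 8))), -8) = Mul(Add(-225, Rational(459, 8)), -8) = Mul(Rational(-1341, 8), -8) = 1341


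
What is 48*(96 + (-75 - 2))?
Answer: 912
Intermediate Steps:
48*(96 + (-75 - 2)) = 48*(96 - 77) = 48*19 = 912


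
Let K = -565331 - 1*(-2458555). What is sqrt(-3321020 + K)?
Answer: 6*I*sqrt(39661) ≈ 1194.9*I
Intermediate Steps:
K = 1893224 (K = -565331 + 2458555 = 1893224)
sqrt(-3321020 + K) = sqrt(-3321020 + 1893224) = sqrt(-1427796) = 6*I*sqrt(39661)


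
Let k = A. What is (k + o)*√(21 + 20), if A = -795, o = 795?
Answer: 0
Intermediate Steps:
k = -795
(k + o)*√(21 + 20) = (-795 + 795)*√(21 + 20) = 0*√41 = 0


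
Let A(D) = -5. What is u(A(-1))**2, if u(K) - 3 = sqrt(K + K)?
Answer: (3 + I*sqrt(10))**2 ≈ -1.0 + 18.974*I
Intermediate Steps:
u(K) = 3 + sqrt(2)*sqrt(K) (u(K) = 3 + sqrt(K + K) = 3 + sqrt(2*K) = 3 + sqrt(2)*sqrt(K))
u(A(-1))**2 = (3 + sqrt(2)*sqrt(-5))**2 = (3 + sqrt(2)*(I*sqrt(5)))**2 = (3 + I*sqrt(10))**2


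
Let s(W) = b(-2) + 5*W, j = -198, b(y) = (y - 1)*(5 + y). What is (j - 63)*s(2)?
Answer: -261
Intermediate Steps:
b(y) = (-1 + y)*(5 + y)
s(W) = -9 + 5*W (s(W) = (-5 + (-2)**2 + 4*(-2)) + 5*W = (-5 + 4 - 8) + 5*W = -9 + 5*W)
(j - 63)*s(2) = (-198 - 63)*(-9 + 5*2) = -261*(-9 + 10) = -261*1 = -261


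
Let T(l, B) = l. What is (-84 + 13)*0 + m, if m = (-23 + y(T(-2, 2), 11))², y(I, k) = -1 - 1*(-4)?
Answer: 400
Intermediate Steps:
y(I, k) = 3 (y(I, k) = -1 + 4 = 3)
m = 400 (m = (-23 + 3)² = (-20)² = 400)
(-84 + 13)*0 + m = (-84 + 13)*0 + 400 = -71*0 + 400 = 0 + 400 = 400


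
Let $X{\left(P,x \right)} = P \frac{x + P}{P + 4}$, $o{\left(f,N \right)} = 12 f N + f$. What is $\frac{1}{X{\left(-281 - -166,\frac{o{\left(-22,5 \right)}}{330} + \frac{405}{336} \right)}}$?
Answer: $- \frac{37296}{4554161} \approx -0.0081894$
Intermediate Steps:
$o{\left(f,N \right)} = f + 12 N f$ ($o{\left(f,N \right)} = 12 N f + f = f + 12 N f$)
$X{\left(P,x \right)} = \frac{P \left(P + x\right)}{4 + P}$ ($X{\left(P,x \right)} = P \frac{P + x}{4 + P} = \frac{P \left(P + x\right)}{4 + P}$)
$\frac{1}{X{\left(-281 - -166,\frac{o{\left(-22,5 \right)}}{330} + \frac{405}{336} \right)}} = \frac{1}{\left(-281 - -166\right) \frac{1}{4 - 115} \left(\left(-281 - -166\right) + \left(\frac{\left(-22\right) \left(1 + 12 \cdot 5\right)}{330} + \frac{405}{336}\right)\right)} = \frac{1}{\left(-281 + 166\right) \frac{1}{4 + \left(-281 + 166\right)} \left(\left(-281 + 166\right) + \left(- 22 \left(1 + 60\right) \frac{1}{330} + 405 \cdot \frac{1}{336}\right)\right)} = \frac{1}{\left(-115\right) \frac{1}{4 - 115} \left(-115 + \left(\left(-22\right) 61 \cdot \frac{1}{330} + \frac{135}{112}\right)\right)} = \frac{1}{\left(-115\right) \frac{1}{-111} \left(-115 + \left(\left(-1342\right) \frac{1}{330} + \frac{135}{112}\right)\right)} = \frac{1}{\left(-115\right) \left(- \frac{1}{111}\right) \left(-115 + \left(- \frac{61}{15} + \frac{135}{112}\right)\right)} = \frac{1}{\left(-115\right) \left(- \frac{1}{111}\right) \left(-115 - \frac{4807}{1680}\right)} = \frac{1}{\left(-115\right) \left(- \frac{1}{111}\right) \left(- \frac{198007}{1680}\right)} = \frac{1}{- \frac{4554161}{37296}} = - \frac{37296}{4554161}$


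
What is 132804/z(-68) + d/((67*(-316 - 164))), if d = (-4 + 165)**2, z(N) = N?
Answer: -62834401/32160 ≈ -1953.8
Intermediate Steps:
d = 25921 (d = 161**2 = 25921)
132804/z(-68) + d/((67*(-316 - 164))) = 132804/(-68) + 25921/((67*(-316 - 164))) = 132804*(-1/68) + 25921/((67*(-480))) = -1953 + 25921/(-32160) = -1953 + 25921*(-1/32160) = -1953 - 25921/32160 = -62834401/32160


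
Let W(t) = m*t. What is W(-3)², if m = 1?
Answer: 9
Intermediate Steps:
W(t) = t (W(t) = 1*t = t)
W(-3)² = (-3)² = 9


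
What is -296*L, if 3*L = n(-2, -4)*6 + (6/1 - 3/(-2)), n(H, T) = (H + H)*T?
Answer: -10212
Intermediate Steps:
n(H, T) = 2*H*T (n(H, T) = (2*H)*T = 2*H*T)
L = 69/2 (L = ((2*(-2)*(-4))*6 + (6/1 - 3/(-2)))/3 = (16*6 + (6*1 - 3*(-½)))/3 = (96 + (6 + 3/2))/3 = (96 + 15/2)/3 = (⅓)*(207/2) = 69/2 ≈ 34.500)
-296*L = -296*69/2 = -10212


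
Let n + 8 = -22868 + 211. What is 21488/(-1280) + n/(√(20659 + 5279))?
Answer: -1343/80 - 7555*√2882/2882 ≈ -157.52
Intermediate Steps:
n = -22665 (n = -8 + (-22868 + 211) = -8 - 22657 = -22665)
21488/(-1280) + n/(√(20659 + 5279)) = 21488/(-1280) - 22665/√(20659 + 5279) = 21488*(-1/1280) - 22665*√2882/8646 = -1343/80 - 22665*√2882/8646 = -1343/80 - 7555*√2882/2882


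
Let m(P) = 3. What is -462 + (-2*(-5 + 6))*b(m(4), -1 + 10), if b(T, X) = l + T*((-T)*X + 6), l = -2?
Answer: -332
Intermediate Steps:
b(T, X) = -2 + T*(6 - T*X) (b(T, X) = -2 + T*((-T)*X + 6) = -2 + T*(-T*X + 6) = -2 + T*(6 - T*X))
-462 + (-2*(-5 + 6))*b(m(4), -1 + 10) = -462 + (-2*(-5 + 6))*(-2 + 6*3 - 1*(-1 + 10)*3²) = -462 + (-2*1)*(-2 + 18 - 1*9*9) = -462 - 2*(-2 + 18 - 81) = -462 - 2*(-65) = -462 + 130 = -332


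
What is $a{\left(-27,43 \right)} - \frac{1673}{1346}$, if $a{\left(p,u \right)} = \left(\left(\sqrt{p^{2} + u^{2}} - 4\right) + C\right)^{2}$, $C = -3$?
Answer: $\frac{3534269}{1346} - 14 \sqrt{2578} \approx 1914.9$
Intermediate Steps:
$a{\left(p,u \right)} = \left(-7 + \sqrt{p^{2} + u^{2}}\right)^{2}$ ($a{\left(p,u \right)} = \left(\left(\sqrt{p^{2} + u^{2}} - 4\right) - 3\right)^{2} = \left(\left(-4 + \sqrt{p^{2} + u^{2}}\right) - 3\right)^{2} = \left(-7 + \sqrt{p^{2} + u^{2}}\right)^{2}$)
$a{\left(-27,43 \right)} - \frac{1673}{1346} = \left(-7 + \sqrt{\left(-27\right)^{2} + 43^{2}}\right)^{2} - \frac{1673}{1346} = \left(-7 + \sqrt{729 + 1849}\right)^{2} - \frac{1673}{1346} = \left(-7 + \sqrt{2578}\right)^{2} - \frac{1673}{1346} = - \frac{1673}{1346} + \left(-7 + \sqrt{2578}\right)^{2}$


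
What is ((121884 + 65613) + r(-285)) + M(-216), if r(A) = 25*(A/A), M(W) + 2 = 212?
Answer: 187732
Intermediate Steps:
M(W) = 210 (M(W) = -2 + 212 = 210)
r(A) = 25 (r(A) = 25*1 = 25)
((121884 + 65613) + r(-285)) + M(-216) = ((121884 + 65613) + 25) + 210 = (187497 + 25) + 210 = 187522 + 210 = 187732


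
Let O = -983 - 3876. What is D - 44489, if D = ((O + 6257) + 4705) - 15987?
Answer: -54373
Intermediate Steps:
O = -4859
D = -9884 (D = ((-4859 + 6257) + 4705) - 15987 = (1398 + 4705) - 15987 = 6103 - 15987 = -9884)
D - 44489 = -9884 - 44489 = -54373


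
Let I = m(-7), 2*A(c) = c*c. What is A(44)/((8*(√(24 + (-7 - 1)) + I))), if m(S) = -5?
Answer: -121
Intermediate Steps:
A(c) = c²/2 (A(c) = (c*c)/2 = c²/2)
I = -5
A(44)/((8*(√(24 + (-7 - 1)) + I))) = ((½)*44²)/((8*(√(24 + (-7 - 1)) - 5))) = ((½)*1936)/((8*(√(24 - 8) - 5))) = 968/((8*(√16 - 5))) = 968/((8*(4 - 5))) = 968/((8*(-1))) = 968/(-8) = 968*(-⅛) = -121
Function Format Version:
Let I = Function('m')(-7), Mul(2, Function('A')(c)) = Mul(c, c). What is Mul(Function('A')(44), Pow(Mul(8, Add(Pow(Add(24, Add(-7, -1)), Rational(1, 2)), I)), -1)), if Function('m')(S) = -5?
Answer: -121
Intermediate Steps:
Function('A')(c) = Mul(Rational(1, 2), Pow(c, 2)) (Function('A')(c) = Mul(Rational(1, 2), Mul(c, c)) = Mul(Rational(1, 2), Pow(c, 2)))
I = -5
Mul(Function('A')(44), Pow(Mul(8, Add(Pow(Add(24, Add(-7, -1)), Rational(1, 2)), I)), -1)) = Mul(Mul(Rational(1, 2), Pow(44, 2)), Pow(Mul(8, Add(Pow(Add(24, Add(-7, -1)), Rational(1, 2)), -5)), -1)) = Mul(Mul(Rational(1, 2), 1936), Pow(Mul(8, Add(Pow(Add(24, -8), Rational(1, 2)), -5)), -1)) = Mul(968, Pow(Mul(8, Add(Pow(16, Rational(1, 2)), -5)), -1)) = Mul(968, Pow(Mul(8, Add(4, -5)), -1)) = Mul(968, Pow(Mul(8, -1), -1)) = Mul(968, Pow(-8, -1)) = Mul(968, Rational(-1, 8)) = -121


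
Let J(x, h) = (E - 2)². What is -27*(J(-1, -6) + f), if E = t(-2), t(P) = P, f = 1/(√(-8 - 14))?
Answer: -432 + 27*I*√22/22 ≈ -432.0 + 5.7564*I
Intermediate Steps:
f = -I*√22/22 (f = 1/(√(-22)) = 1/(I*√22) = -I*√22/22 ≈ -0.2132*I)
E = -2
J(x, h) = 16 (J(x, h) = (-2 - 2)² = (-4)² = 16)
-27*(J(-1, -6) + f) = -27*(16 - I*√22/22) = -432 + 27*I*√22/22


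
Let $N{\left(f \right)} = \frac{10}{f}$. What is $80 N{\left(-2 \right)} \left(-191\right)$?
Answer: $76400$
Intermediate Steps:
$80 N{\left(-2 \right)} \left(-191\right) = 80 \frac{10}{-2} \left(-191\right) = 80 \cdot 10 \left(- \frac{1}{2}\right) \left(-191\right) = 80 \left(-5\right) \left(-191\right) = \left(-400\right) \left(-191\right) = 76400$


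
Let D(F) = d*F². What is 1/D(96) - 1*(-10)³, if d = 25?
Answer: 230400001/230400 ≈ 1000.0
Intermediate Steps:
D(F) = 25*F²
1/D(96) - 1*(-10)³ = 1/(25*96²) - 1*(-10)³ = 1/(25*9216) - 1*(-1000) = 1/230400 + 1000 = 230400001/230400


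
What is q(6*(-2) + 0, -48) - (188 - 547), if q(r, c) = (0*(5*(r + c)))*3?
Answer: 359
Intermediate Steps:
q(r, c) = 0 (q(r, c) = (0*(5*(c + r)))*3 = (0*(5*c + 5*r))*3 = 0*3 = 0)
q(6*(-2) + 0, -48) - (188 - 547) = 0 - (188 - 547) = 0 - 1*(-359) = 0 + 359 = 359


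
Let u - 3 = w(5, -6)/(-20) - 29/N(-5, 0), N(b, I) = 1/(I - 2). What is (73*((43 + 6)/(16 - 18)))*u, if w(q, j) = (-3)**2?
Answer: -4331747/40 ≈ -1.0829e+5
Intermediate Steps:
w(q, j) = 9
N(b, I) = 1/(-2 + I)
u = 1211/20 (u = 3 + (9/(-20) - 29/(1/(-2 + 0))) = 3 + (9*(-1/20) - 29/(1/(-2))) = 3 + (-9/20 - 29/(-1/2)) = 3 + (-9/20 - 29*(-2)) = 3 + (-9/20 + 58) = 3 + 1151/20 = 1211/20 ≈ 60.550)
(73*((43 + 6)/(16 - 18)))*u = (73*((43 + 6)/(16 - 18)))*(1211/20) = (73*(49/(-2)))*(1211/20) = (73*(49*(-1/2)))*(1211/20) = (73*(-49/2))*(1211/20) = -3577/2*1211/20 = -4331747/40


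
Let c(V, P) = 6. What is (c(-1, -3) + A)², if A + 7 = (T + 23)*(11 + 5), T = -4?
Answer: 91809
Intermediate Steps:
A = 297 (A = -7 + (-4 + 23)*(11 + 5) = -7 + 19*16 = -7 + 304 = 297)
(c(-1, -3) + A)² = (6 + 297)² = 303² = 91809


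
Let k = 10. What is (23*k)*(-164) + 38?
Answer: -37682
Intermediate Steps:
(23*k)*(-164) + 38 = (23*10)*(-164) + 38 = 230*(-164) + 38 = -37720 + 38 = -37682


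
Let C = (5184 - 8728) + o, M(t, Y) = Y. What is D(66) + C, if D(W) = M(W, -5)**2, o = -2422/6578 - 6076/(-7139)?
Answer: -7510489374/2134561 ≈ -3518.5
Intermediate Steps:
o = 1030785/2134561 (o = -2422*1/6578 - 6076*(-1/7139) = -1211/3289 + 6076/7139 = 1030785/2134561 ≈ 0.48290)
D(W) = 25 (D(W) = (-5)**2 = 25)
C = -7563853399/2134561 (C = (5184 - 8728) + 1030785/2134561 = -3544 + 1030785/2134561 = -7563853399/2134561 ≈ -3543.5)
D(66) + C = 25 - 7563853399/2134561 = -7510489374/2134561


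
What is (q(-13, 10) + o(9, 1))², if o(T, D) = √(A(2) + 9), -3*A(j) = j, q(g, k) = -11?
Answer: 388/3 - 110*√3/3 ≈ 65.825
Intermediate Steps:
A(j) = -j/3
o(T, D) = 5*√3/3 (o(T, D) = √(-⅓*2 + 9) = √(-⅔ + 9) = √(25/3) = 5*√3/3)
(q(-13, 10) + o(9, 1))² = (-11 + 5*√3/3)²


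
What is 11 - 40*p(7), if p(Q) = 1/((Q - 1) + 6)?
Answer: 23/3 ≈ 7.6667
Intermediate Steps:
p(Q) = 1/(5 + Q) (p(Q) = 1/((-1 + Q) + 6) = 1/(5 + Q))
11 - 40*p(7) = 11 - 40/(5 + 7) = 11 - 40/12 = 11 - 40*1/12 = 11 - 10/3 = 23/3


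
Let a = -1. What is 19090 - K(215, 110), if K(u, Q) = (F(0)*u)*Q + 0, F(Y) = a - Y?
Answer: 42740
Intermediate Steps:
F(Y) = -1 - Y
K(u, Q) = -Q*u (K(u, Q) = ((-1 - 1*0)*u)*Q + 0 = ((-1 + 0)*u)*Q + 0 = (-u)*Q + 0 = -Q*u + 0 = -Q*u)
19090 - K(215, 110) = 19090 - (-1)*110*215 = 19090 - 1*(-23650) = 19090 + 23650 = 42740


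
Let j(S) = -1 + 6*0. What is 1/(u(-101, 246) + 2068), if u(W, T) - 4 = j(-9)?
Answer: 1/2071 ≈ 0.00048286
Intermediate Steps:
j(S) = -1 (j(S) = -1 + 0 = -1)
u(W, T) = 3 (u(W, T) = 4 - 1 = 3)
1/(u(-101, 246) + 2068) = 1/(3 + 2068) = 1/2071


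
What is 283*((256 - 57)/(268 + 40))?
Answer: 56317/308 ≈ 182.85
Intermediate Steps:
283*((256 - 57)/(268 + 40)) = 283*(199/308) = 56317/308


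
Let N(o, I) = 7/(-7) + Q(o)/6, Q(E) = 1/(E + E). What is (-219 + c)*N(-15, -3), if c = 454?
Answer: -8507/36 ≈ -236.31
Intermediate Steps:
Q(E) = 1/(2*E)
N(o, I) = -1 + 1/(12*o) (N(o, I) = 7/(-7) + (1/(2*o))/6 = 7*(-1/7) + (1/(2*o))*(1/6) = -1 + 1/(12*o))
(-219 + c)*N(-15, -3) = (-219 + 454)*((1/12 - 1*(-15))/(-15)) = 235*(-(1/12 + 15)/15) = 235*(-1/15*181/12) = 235*(-181/180) = -8507/36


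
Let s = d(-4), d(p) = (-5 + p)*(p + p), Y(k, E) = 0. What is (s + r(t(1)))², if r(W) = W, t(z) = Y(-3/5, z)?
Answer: 5184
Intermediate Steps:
d(p) = 2*p*(-5 + p) (d(p) = (-5 + p)*(2*p) = 2*p*(-5 + p))
t(z) = 0
s = 72 (s = 2*(-4)*(-5 - 4) = 2*(-4)*(-9) = 72)
(s + r(t(1)))² = (72 + 0)² = 72² = 5184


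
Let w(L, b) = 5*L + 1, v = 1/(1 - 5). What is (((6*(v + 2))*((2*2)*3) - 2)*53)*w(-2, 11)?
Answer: -59148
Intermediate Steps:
v = -¼ (v = 1/(-4) = -¼ ≈ -0.25000)
w(L, b) = 1 + 5*L
(((6*(v + 2))*((2*2)*3) - 2)*53)*w(-2, 11) = (((6*(-¼ + 2))*((2*2)*3) - 2)*53)*(1 + 5*(-2)) = (((6*(7/4))*(4*3) - 2)*53)*(1 - 10) = (((21/2)*12 - 2)*53)*(-9) = ((126 - 2)*53)*(-9) = (124*53)*(-9) = 6572*(-9) = -59148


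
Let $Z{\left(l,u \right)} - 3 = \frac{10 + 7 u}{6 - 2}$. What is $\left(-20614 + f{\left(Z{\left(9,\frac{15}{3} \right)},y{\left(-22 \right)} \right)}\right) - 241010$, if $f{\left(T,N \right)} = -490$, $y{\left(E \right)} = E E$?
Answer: $-262114$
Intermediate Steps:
$y{\left(E \right)} = E^{2}$
$Z{\left(l,u \right)} = \frac{11}{2} + \frac{7 u}{4}$ ($Z{\left(l,u \right)} = 3 + \frac{10 + 7 u}{6 - 2} = 3 + \frac{10 + 7 u}{4} = 3 + \left(10 + 7 u\right) \frac{1}{4} = 3 + \left(\frac{5}{2} + \frac{7 u}{4}\right) = \frac{11}{2} + \frac{7 u}{4}$)
$\left(-20614 + f{\left(Z{\left(9,\frac{15}{3} \right)},y{\left(-22 \right)} \right)}\right) - 241010 = \left(-20614 - 490\right) - 241010 = -21104 - 241010 = -262114$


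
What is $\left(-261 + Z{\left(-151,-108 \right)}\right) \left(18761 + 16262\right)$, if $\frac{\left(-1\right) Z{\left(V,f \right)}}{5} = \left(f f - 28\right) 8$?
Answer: $-16310246123$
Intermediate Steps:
$Z{\left(V,f \right)} = 1120 - 40 f^{2}$ ($Z{\left(V,f \right)} = - 5 \left(f f - 28\right) 8 = - 5 \left(f^{2} - 28\right) 8 = - 5 \left(-28 + f^{2}\right) 8 = - 5 \left(-224 + 8 f^{2}\right) = 1120 - 40 f^{2}$)
$\left(-261 + Z{\left(-151,-108 \right)}\right) \left(18761 + 16262\right) = \left(-261 + \left(1120 - 40 \left(-108\right)^{2}\right)\right) \left(18761 + 16262\right) = \left(-261 + \left(1120 - 466560\right)\right) 35023 = \left(-261 - 465440\right) 35023 = \left(-465701\right) 35023 = -16310246123$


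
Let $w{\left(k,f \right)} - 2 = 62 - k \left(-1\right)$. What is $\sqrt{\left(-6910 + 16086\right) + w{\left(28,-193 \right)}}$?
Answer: $2 \sqrt{2317} \approx 96.271$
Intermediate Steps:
$w{\left(k,f \right)} = 64 + k$ ($w{\left(k,f \right)} = 2 - \left(-62 + k \left(-1\right)\right) = 2 - \left(-62 - k\right) = 2 + \left(62 + k\right) = 64 + k$)
$\sqrt{\left(-6910 + 16086\right) + w{\left(28,-193 \right)}} = \sqrt{\left(-6910 + 16086\right) + \left(64 + 28\right)} = \sqrt{9176 + 92} = \sqrt{9268} = 2 \sqrt{2317}$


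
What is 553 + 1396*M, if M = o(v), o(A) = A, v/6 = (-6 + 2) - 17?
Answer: -175343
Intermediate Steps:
v = -126 (v = 6*((-6 + 2) - 17) = 6*(-4 - 17) = 6*(-21) = -126)
M = -126
553 + 1396*M = 553 + 1396*(-126) = 553 - 175896 = -175343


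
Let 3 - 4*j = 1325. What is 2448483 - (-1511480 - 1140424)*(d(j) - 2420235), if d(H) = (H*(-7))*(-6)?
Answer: -6455039508381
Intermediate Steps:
j = -661/2 (j = 3/4 - 1/4*1325 = 3/4 - 1325/4 = -661/2 ≈ -330.50)
d(H) = 42*H (d(H) = -7*H*(-6) = 42*H)
2448483 - (-1511480 - 1140424)*(d(j) - 2420235) = 2448483 - (-1511480 - 1140424)*(42*(-661/2) - 2420235) = 2448483 - (-2651904)*(-13881 - 2420235) = 2448483 - (-2651904)*(-2434116) = 2448483 - 1*6455041956864 = 2448483 - 6455041956864 = -6455039508381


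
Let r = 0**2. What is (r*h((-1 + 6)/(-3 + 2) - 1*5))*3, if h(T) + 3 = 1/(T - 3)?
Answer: 0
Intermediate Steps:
r = 0
h(T) = -3 + 1/(-3 + T) (h(T) = -3 + 1/(T - 3) = -3 + 1/(-3 + T))
(r*h((-1 + 6)/(-3 + 2) - 1*5))*3 = (0*((10 - 3*((-1 + 6)/(-3 + 2) - 1*5))/(-3 + ((-1 + 6)/(-3 + 2) - 1*5))))*3 = (0*((10 - 3*(5/(-1) - 5))/(-3 + (5/(-1) - 5))))*3 = (0*((10 - 3*(5*(-1) - 5))/(-3 + (5*(-1) - 5))))*3 = (0*((10 - 3*(-5 - 5))/(-3 + (-5 - 5))))*3 = (0*((10 - 3*(-10))/(-3 - 10)))*3 = (0*((10 + 30)/(-13)))*3 = (0*(-1/13*40))*3 = (0*(-40/13))*3 = 0*3 = 0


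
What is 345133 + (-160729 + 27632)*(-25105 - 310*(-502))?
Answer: -17370809822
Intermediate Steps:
345133 + (-160729 + 27632)*(-25105 - 310*(-502)) = 345133 - 133097*(-25105 + 155620) = 345133 - 133097*130515 = 345133 - 17371154955 = -17370809822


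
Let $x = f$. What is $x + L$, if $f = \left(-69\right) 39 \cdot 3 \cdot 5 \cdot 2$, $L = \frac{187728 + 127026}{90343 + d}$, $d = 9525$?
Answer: $- \frac{4031014443}{49934} \approx -80727.0$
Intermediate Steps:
$L = \frac{157377}{49934}$ ($L = \frac{187728 + 127026}{90343 + 9525} = \frac{314754}{99868} = 314754 \cdot \frac{1}{99868} = \frac{157377}{49934} \approx 3.1517$)
$f = -80730$ ($f = - 2691 \cdot 15 \cdot 2 = \left(-2691\right) 30 = -80730$)
$x = -80730$
$x + L = -80730 + \frac{157377}{49934} = - \frac{4031014443}{49934}$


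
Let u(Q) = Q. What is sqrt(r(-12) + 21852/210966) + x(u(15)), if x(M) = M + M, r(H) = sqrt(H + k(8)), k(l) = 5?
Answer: 30 + sqrt(128056362 + 1236295921*I*sqrt(7))/35161 ≈ 31.173 + 1.1279*I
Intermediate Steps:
r(H) = sqrt(5 + H) (r(H) = sqrt(H + 5) = sqrt(5 + H))
x(M) = 2*M
sqrt(r(-12) + 21852/210966) + x(u(15)) = sqrt(sqrt(5 - 12) + 21852/210966) + 2*15 = sqrt(sqrt(-7) + 21852*(1/210966)) + 30 = sqrt(I*sqrt(7) + 3642/35161) + 30 = sqrt(3642/35161 + I*sqrt(7)) + 30 = 30 + sqrt(3642/35161 + I*sqrt(7))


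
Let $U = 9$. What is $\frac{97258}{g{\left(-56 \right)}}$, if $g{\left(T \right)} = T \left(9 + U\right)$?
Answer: $- \frac{6947}{72} \approx -96.486$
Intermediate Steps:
$g{\left(T \right)} = 18 T$ ($g{\left(T \right)} = T \left(9 + 9\right) = T 18 = 18 T$)
$\frac{97258}{g{\left(-56 \right)}} = \frac{97258}{18 \left(-56\right)} = \frac{97258}{-1008} = 97258 \left(- \frac{1}{1008}\right) = - \frac{6947}{72}$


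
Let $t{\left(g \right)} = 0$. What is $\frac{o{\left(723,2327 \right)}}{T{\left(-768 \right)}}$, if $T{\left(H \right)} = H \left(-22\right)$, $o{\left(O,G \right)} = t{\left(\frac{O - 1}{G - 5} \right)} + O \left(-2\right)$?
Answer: $- \frac{241}{2816} \approx -0.085582$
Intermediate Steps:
$o{\left(O,G \right)} = - 2 O$ ($o{\left(O,G \right)} = 0 + O \left(-2\right) = 0 - 2 O = - 2 O$)
$T{\left(H \right)} = - 22 H$
$\frac{o{\left(723,2327 \right)}}{T{\left(-768 \right)}} = \frac{\left(-2\right) 723}{\left(-22\right) \left(-768\right)} = - \frac{1446}{16896} = \left(-1446\right) \frac{1}{16896} = - \frac{241}{2816}$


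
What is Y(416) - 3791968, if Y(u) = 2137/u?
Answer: -1577456551/416 ≈ -3.7920e+6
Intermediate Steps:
Y(416) - 3791968 = 2137/416 - 3791968 = -1577456551/416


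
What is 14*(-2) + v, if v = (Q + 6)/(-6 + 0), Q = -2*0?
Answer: -29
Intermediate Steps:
Q = 0
v = -1 (v = (0 + 6)/(-6 + 0) = 6/(-6) = 6*(-⅙) = -1)
14*(-2) + v = 14*(-2) - 1 = -28 - 1 = -29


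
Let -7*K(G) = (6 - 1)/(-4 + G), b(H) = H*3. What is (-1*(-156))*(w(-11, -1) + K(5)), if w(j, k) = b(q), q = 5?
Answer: 15600/7 ≈ 2228.6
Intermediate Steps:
b(H) = 3*H
w(j, k) = 15 (w(j, k) = 3*5 = 15)
K(G) = -5/(7*(-4 + G)) (K(G) = -(6 - 1)/(7*(-4 + G)) = -5/(7*(-4 + G)))
(-1*(-156))*(w(-11, -1) + K(5)) = (-1*(-156))*(15 - 5/(-28 + 7*5)) = 156*(15 - 5/(-28 + 35)) = 156*(15 - 5/7) = 156*(100/7) = 15600/7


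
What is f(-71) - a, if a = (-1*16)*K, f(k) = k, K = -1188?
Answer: -19079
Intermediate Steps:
a = 19008 (a = -1*16*(-1188) = -16*(-1188) = 19008)
f(-71) - a = -71 - 1*19008 = -71 - 19008 = -19079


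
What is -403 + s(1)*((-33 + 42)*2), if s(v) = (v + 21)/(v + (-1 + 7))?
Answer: -2425/7 ≈ -346.43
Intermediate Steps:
s(v) = (21 + v)/(6 + v) (s(v) = (21 + v)/(v + 6) = (21 + v)/(6 + v))
-403 + s(1)*((-33 + 42)*2) = -403 + ((21 + 1)/(6 + 1))*((-33 + 42)*2) = -403 + (22/7)*(9*2) = -403 + ((1/7)*22)*18 = -403 + (22/7)*18 = -403 + 396/7 = -2425/7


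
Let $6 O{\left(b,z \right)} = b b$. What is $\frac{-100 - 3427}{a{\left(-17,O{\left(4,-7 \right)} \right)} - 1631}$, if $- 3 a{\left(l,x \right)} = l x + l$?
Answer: $\frac{31743}{14492} \approx 2.1904$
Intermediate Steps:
$O{\left(b,z \right)} = \frac{b^{2}}{6}$ ($O{\left(b,z \right)} = \frac{b b}{6} = \frac{b^{2}}{6}$)
$a{\left(l,x \right)} = - \frac{l}{3} - \frac{l x}{3}$ ($a{\left(l,x \right)} = - \frac{l x + l}{3} = - \frac{l + l x}{3} = - \frac{l}{3} - \frac{l x}{3}$)
$\frac{-100 - 3427}{a{\left(-17,O{\left(4,-7 \right)} \right)} - 1631} = \frac{-100 - 3427}{\left(- \frac{1}{3}\right) \left(-17\right) \left(1 + \frac{4^{2}}{6}\right) - 1631} = - \frac{3527}{\left(- \frac{1}{3}\right) \left(-17\right) \left(1 + \frac{1}{6} \cdot 16\right) - 1631} = - \frac{3527}{\left(- \frac{1}{3}\right) \left(-17\right) \left(1 + \frac{8}{3}\right) - 1631} = - \frac{3527}{\left(- \frac{1}{3}\right) \left(-17\right) \frac{11}{3} - 1631} = - \frac{3527}{\frac{187}{9} - 1631} = - \frac{3527}{- \frac{14492}{9}} = \left(-3527\right) \left(- \frac{9}{14492}\right) = \frac{31743}{14492}$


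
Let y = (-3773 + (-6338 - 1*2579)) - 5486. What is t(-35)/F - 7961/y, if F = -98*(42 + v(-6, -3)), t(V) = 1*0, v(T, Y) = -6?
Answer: 7961/18176 ≈ 0.43799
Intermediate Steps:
t(V) = 0
F = -3528 (F = -98*(42 - 6) = -98*36 = -3528)
y = -18176 (y = (-3773 + (-6338 - 2579)) - 5486 = (-3773 - 8917) - 5486 = -12690 - 5486 = -18176)
t(-35)/F - 7961/y = 0/(-3528) - 7961/(-18176) = 0*(-1/3528) - 7961*(-1/18176) = 0 + 7961/18176 = 7961/18176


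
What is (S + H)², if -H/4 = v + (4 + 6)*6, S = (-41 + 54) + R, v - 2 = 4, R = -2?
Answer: 64009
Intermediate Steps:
v = 6 (v = 2 + 4 = 6)
S = 11 (S = (-41 + 54) - 2 = 13 - 2 = 11)
H = -264 (H = -4*(6 + (4 + 6)*6) = -4*(6 + 10*6) = -4*(6 + 60) = -4*66 = -264)
(S + H)² = (11 - 264)² = (-253)² = 64009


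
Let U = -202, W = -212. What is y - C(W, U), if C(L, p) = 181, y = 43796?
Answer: 43615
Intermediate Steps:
y - C(W, U) = 43796 - 1*181 = 43796 - 181 = 43615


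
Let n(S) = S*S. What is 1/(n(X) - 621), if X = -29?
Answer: 1/220 ≈ 0.0045455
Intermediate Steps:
n(S) = S**2
1/(n(X) - 621) = 1/((-29)**2 - 621) = 1/(841 - 621) = 1/220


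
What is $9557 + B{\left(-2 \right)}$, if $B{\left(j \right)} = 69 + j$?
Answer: $9624$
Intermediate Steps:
$9557 + B{\left(-2 \right)} = 9557 + \left(69 - 2\right) = 9557 + 67 = 9624$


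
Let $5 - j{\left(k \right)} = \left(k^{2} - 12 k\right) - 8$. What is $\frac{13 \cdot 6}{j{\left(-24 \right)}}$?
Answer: $- \frac{78}{851} \approx -0.091657$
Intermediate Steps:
$j{\left(k \right)} = 13 - k^{2} + 12 k$ ($j{\left(k \right)} = 5 - \left(\left(k^{2} - 12 k\right) - 8\right) = 5 - \left(-8 + k^{2} - 12 k\right) = 5 + \left(8 - k^{2} + 12 k\right) = 13 - k^{2} + 12 k$)
$\frac{13 \cdot 6}{j{\left(-24 \right)}} = \frac{13 \cdot 6}{13 - \left(-24\right)^{2} + 12 \left(-24\right)} = \frac{78}{13 - 576 - 288} = \frac{78}{-851} = 78 \left(- \frac{1}{851}\right) = - \frac{78}{851}$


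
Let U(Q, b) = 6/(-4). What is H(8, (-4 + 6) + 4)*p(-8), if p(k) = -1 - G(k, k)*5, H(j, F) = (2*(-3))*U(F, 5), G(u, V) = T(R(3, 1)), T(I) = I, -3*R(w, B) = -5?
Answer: -84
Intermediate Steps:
R(w, B) = 5/3 (R(w, B) = -⅓*(-5) = 5/3)
G(u, V) = 5/3
U(Q, b) = -3/2 (U(Q, b) = 6*(-¼) = -3/2)
H(j, F) = 9 (H(j, F) = (2*(-3))*(-3/2) = -6*(-3/2) = 9)
p(k) = -28/3 (p(k) = -1 - 5*5/3 = -1 - 1*25/3 = -1 - 25/3 = -28/3)
H(8, (-4 + 6) + 4)*p(-8) = 9*(-28/3) = -84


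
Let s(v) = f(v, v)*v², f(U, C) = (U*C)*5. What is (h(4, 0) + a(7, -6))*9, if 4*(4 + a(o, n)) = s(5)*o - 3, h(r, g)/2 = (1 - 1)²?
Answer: 49176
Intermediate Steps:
f(U, C) = 5*C*U (f(U, C) = (C*U)*5 = 5*C*U)
h(r, g) = 0 (h(r, g) = 2*(1 - 1)² = 2*0² = 2*0 = 0)
s(v) = 5*v⁴ (s(v) = (5*v*v)*v² = (5*v²)*v² = 5*v⁴)
a(o, n) = -19/4 + 3125*o/4 (a(o, n) = -4 + ((5*5⁴)*o - 3)/4 = -4 + ((5*625)*o - 3)/4 = -4 + (3125*o - 3)/4 = -4 + (-3 + 3125*o)/4 = -4 + (-¾ + 3125*o/4) = -19/4 + 3125*o/4)
(h(4, 0) + a(7, -6))*9 = (0 + (-19/4 + (3125/4)*7))*9 = (0 + (-19/4 + 21875/4))*9 = (0 + 5464)*9 = 5464*9 = 49176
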